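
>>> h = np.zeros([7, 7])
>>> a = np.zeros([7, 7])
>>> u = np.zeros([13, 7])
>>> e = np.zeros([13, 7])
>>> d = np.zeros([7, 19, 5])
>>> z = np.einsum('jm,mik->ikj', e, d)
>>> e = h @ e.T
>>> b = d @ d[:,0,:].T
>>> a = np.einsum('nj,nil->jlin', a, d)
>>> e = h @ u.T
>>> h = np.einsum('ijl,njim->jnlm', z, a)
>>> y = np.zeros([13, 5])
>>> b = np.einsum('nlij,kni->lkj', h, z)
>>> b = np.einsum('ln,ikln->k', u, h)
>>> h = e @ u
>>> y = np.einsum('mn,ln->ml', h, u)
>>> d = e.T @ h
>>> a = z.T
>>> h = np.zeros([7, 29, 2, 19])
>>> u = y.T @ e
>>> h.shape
(7, 29, 2, 19)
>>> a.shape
(13, 5, 19)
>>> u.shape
(13, 13)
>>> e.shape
(7, 13)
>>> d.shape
(13, 7)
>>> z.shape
(19, 5, 13)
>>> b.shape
(7,)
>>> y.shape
(7, 13)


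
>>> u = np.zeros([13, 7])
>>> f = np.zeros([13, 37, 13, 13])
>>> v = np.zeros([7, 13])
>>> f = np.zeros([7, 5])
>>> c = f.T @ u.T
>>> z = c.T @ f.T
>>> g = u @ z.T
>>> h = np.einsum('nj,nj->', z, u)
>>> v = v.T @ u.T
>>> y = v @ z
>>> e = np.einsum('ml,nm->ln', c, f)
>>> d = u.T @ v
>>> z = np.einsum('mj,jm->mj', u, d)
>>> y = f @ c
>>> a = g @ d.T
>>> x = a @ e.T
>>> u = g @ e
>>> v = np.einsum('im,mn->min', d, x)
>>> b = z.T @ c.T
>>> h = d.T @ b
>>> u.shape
(13, 7)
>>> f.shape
(7, 5)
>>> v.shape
(13, 7, 13)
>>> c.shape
(5, 13)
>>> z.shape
(13, 7)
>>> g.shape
(13, 13)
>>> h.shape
(13, 5)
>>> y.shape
(7, 13)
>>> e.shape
(13, 7)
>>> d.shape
(7, 13)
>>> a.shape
(13, 7)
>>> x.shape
(13, 13)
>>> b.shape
(7, 5)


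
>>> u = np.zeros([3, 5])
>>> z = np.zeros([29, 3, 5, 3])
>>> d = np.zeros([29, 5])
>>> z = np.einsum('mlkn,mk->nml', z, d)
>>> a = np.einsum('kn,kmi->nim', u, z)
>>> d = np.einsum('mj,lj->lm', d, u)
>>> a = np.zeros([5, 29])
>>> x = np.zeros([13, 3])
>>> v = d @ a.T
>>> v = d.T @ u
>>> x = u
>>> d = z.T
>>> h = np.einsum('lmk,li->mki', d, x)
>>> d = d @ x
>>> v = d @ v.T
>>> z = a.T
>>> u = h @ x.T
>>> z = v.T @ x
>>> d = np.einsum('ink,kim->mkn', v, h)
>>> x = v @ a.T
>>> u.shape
(29, 3, 3)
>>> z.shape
(29, 29, 5)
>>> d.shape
(5, 29, 29)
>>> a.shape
(5, 29)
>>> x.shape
(3, 29, 5)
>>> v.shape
(3, 29, 29)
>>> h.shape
(29, 3, 5)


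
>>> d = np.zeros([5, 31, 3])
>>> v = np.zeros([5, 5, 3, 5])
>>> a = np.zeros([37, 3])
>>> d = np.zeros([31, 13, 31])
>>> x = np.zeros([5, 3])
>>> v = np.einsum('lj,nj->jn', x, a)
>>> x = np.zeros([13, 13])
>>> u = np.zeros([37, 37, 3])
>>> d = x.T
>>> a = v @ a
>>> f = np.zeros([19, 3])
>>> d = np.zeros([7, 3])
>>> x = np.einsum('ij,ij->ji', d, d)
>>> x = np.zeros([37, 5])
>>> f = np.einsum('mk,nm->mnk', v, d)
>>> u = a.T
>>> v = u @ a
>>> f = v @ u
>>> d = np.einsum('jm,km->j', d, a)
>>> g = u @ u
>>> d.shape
(7,)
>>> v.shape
(3, 3)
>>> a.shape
(3, 3)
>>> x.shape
(37, 5)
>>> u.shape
(3, 3)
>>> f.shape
(3, 3)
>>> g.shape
(3, 3)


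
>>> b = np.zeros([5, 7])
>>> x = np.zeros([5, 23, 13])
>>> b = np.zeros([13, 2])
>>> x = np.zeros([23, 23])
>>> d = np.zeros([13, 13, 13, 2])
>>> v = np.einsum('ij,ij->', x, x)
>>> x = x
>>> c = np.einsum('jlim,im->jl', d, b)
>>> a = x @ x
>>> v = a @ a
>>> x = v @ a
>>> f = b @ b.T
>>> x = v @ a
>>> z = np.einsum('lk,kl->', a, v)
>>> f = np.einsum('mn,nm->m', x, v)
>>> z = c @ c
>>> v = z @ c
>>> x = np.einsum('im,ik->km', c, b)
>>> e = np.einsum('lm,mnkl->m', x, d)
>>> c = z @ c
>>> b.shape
(13, 2)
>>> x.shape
(2, 13)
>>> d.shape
(13, 13, 13, 2)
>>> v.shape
(13, 13)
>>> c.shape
(13, 13)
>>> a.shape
(23, 23)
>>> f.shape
(23,)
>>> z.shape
(13, 13)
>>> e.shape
(13,)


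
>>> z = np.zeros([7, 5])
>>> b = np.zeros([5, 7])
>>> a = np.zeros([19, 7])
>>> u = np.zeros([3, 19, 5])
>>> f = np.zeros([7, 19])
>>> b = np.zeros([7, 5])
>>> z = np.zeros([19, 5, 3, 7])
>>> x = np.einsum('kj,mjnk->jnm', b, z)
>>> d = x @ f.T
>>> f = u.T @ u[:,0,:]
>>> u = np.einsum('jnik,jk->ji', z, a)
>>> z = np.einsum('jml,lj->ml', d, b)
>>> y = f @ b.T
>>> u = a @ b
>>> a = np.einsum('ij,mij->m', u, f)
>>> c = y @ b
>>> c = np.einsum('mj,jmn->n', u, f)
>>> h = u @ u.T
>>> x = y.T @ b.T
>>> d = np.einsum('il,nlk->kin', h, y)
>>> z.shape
(3, 7)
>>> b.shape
(7, 5)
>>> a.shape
(5,)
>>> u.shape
(19, 5)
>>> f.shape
(5, 19, 5)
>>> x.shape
(7, 19, 7)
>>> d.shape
(7, 19, 5)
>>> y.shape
(5, 19, 7)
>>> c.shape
(5,)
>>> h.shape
(19, 19)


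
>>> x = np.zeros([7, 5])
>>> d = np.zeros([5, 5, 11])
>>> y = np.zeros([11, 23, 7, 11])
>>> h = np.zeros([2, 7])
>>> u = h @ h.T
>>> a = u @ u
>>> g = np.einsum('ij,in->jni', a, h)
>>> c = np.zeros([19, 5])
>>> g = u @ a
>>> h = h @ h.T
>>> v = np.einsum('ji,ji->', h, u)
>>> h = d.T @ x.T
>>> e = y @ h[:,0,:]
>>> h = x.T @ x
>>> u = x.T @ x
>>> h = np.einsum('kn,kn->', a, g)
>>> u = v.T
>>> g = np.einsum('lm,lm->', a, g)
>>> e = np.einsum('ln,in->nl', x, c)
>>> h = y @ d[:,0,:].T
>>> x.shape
(7, 5)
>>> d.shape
(5, 5, 11)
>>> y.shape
(11, 23, 7, 11)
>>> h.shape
(11, 23, 7, 5)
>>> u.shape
()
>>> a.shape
(2, 2)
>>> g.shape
()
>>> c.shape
(19, 5)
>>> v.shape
()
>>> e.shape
(5, 7)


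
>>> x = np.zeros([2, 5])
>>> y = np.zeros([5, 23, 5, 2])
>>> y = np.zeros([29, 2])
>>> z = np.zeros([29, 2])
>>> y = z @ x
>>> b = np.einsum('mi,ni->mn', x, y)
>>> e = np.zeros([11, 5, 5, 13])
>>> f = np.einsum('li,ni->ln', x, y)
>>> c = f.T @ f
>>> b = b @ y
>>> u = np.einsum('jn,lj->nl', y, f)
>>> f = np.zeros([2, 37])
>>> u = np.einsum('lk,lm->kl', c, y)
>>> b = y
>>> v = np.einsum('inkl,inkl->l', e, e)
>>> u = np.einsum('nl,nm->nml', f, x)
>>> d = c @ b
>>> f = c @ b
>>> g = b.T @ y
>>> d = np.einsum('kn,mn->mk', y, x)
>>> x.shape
(2, 5)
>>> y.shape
(29, 5)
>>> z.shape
(29, 2)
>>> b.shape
(29, 5)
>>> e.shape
(11, 5, 5, 13)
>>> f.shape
(29, 5)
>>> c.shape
(29, 29)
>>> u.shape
(2, 5, 37)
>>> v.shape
(13,)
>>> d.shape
(2, 29)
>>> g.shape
(5, 5)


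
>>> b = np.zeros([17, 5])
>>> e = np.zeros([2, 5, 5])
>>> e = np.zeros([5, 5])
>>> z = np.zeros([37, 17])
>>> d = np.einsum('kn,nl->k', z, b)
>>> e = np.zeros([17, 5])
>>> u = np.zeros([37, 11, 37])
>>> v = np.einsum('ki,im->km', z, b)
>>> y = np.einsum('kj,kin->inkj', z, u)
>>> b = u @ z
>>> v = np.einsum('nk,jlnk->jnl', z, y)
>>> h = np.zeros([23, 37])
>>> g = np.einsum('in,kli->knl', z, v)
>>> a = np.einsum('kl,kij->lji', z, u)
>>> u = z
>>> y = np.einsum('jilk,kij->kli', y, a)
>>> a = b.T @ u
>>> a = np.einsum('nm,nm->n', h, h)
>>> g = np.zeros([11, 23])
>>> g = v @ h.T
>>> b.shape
(37, 11, 17)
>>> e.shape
(17, 5)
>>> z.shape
(37, 17)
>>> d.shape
(37,)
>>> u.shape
(37, 17)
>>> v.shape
(11, 37, 37)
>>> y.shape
(17, 37, 37)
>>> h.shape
(23, 37)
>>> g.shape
(11, 37, 23)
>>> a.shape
(23,)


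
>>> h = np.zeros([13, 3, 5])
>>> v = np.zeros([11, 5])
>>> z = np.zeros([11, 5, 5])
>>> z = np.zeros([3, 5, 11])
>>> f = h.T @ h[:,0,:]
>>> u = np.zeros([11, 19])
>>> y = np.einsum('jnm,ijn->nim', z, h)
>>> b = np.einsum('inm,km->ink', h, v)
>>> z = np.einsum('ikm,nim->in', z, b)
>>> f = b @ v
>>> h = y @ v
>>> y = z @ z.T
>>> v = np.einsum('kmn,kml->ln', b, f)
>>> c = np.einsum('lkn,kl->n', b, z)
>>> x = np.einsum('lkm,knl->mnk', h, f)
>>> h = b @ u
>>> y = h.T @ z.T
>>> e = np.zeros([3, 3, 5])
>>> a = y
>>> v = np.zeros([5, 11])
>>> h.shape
(13, 3, 19)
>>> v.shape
(5, 11)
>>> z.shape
(3, 13)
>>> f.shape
(13, 3, 5)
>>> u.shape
(11, 19)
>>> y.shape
(19, 3, 3)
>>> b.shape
(13, 3, 11)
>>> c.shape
(11,)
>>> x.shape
(5, 3, 13)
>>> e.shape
(3, 3, 5)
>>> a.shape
(19, 3, 3)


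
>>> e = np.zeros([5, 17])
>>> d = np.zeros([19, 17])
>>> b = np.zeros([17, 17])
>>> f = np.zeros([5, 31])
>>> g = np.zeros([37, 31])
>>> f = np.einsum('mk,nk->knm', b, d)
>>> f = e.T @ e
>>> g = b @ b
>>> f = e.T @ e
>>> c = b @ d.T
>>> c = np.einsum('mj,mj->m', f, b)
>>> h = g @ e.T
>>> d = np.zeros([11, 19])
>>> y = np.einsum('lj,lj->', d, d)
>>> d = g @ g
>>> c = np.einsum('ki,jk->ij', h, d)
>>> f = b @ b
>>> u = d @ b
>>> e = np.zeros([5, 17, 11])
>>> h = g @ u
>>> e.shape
(5, 17, 11)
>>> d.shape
(17, 17)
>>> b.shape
(17, 17)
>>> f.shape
(17, 17)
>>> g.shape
(17, 17)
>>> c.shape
(5, 17)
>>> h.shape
(17, 17)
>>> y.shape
()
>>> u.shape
(17, 17)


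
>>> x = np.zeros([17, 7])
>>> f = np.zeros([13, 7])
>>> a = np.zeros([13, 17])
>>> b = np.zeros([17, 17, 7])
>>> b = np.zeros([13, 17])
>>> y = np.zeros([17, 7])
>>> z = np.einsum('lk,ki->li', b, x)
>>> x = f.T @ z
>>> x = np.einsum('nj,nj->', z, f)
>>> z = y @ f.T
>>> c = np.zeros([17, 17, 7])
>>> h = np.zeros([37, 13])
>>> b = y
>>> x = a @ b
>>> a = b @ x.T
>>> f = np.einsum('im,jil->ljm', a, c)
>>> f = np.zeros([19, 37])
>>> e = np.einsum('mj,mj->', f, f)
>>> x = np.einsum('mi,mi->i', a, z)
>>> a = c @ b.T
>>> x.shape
(13,)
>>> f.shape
(19, 37)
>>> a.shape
(17, 17, 17)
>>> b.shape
(17, 7)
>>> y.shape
(17, 7)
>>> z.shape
(17, 13)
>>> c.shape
(17, 17, 7)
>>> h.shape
(37, 13)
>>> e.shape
()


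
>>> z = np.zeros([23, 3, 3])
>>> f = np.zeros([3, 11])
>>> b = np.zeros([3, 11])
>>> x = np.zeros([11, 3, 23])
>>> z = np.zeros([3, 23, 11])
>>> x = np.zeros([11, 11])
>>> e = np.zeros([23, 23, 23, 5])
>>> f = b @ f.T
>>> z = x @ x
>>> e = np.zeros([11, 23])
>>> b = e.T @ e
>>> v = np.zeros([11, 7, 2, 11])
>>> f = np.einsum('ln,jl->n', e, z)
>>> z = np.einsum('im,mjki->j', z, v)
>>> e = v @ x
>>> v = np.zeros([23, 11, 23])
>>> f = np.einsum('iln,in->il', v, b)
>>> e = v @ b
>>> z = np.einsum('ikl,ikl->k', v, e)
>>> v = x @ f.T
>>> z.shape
(11,)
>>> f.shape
(23, 11)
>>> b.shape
(23, 23)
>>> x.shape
(11, 11)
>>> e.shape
(23, 11, 23)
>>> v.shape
(11, 23)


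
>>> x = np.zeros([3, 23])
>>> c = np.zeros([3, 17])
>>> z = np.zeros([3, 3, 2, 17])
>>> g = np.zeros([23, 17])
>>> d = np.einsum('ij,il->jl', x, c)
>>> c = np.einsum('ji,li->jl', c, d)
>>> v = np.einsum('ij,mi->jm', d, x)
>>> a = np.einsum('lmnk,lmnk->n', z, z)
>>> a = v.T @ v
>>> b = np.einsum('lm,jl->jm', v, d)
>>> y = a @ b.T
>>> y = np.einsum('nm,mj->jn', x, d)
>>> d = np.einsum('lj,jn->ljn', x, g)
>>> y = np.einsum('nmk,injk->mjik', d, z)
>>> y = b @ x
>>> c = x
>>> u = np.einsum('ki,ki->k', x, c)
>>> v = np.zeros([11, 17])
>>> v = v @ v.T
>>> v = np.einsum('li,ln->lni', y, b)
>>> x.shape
(3, 23)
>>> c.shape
(3, 23)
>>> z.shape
(3, 3, 2, 17)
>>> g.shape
(23, 17)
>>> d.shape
(3, 23, 17)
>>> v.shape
(23, 3, 23)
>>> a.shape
(3, 3)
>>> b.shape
(23, 3)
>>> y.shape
(23, 23)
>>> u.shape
(3,)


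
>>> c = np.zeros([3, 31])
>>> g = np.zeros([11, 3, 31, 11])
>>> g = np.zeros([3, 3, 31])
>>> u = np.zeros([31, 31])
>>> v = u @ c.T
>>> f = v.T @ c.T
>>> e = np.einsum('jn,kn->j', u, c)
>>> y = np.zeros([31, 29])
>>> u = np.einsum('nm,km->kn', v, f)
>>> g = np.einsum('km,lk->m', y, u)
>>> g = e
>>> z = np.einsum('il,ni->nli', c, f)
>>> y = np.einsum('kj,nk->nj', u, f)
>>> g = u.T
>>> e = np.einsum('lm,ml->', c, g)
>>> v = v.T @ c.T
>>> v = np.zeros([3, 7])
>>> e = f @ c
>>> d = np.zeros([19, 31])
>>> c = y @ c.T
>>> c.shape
(3, 3)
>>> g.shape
(31, 3)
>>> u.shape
(3, 31)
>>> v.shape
(3, 7)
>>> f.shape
(3, 3)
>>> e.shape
(3, 31)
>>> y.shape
(3, 31)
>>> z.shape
(3, 31, 3)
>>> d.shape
(19, 31)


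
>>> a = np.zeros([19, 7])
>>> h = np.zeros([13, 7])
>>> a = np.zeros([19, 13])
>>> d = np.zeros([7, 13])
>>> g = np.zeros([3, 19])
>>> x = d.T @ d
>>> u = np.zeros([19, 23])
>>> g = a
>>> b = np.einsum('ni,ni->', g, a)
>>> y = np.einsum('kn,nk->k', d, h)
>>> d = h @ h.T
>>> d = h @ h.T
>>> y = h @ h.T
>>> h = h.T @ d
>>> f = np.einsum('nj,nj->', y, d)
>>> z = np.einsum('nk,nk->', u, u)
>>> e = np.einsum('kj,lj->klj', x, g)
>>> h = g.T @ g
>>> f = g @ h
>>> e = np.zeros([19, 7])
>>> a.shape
(19, 13)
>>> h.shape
(13, 13)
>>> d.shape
(13, 13)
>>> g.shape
(19, 13)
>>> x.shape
(13, 13)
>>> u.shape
(19, 23)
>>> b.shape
()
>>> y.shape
(13, 13)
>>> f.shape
(19, 13)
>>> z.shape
()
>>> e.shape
(19, 7)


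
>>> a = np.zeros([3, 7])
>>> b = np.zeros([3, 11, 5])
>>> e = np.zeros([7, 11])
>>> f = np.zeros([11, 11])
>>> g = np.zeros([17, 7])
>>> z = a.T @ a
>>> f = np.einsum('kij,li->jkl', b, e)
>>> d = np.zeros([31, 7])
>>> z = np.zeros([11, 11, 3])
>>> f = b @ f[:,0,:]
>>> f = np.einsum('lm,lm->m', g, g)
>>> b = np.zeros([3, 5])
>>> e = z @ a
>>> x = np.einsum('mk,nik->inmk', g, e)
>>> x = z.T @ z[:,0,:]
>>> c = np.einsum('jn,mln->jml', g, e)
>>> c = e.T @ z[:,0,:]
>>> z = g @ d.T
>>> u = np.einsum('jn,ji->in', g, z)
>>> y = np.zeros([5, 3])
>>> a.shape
(3, 7)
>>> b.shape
(3, 5)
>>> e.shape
(11, 11, 7)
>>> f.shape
(7,)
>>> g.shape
(17, 7)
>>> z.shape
(17, 31)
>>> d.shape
(31, 7)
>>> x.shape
(3, 11, 3)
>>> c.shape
(7, 11, 3)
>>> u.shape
(31, 7)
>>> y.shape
(5, 3)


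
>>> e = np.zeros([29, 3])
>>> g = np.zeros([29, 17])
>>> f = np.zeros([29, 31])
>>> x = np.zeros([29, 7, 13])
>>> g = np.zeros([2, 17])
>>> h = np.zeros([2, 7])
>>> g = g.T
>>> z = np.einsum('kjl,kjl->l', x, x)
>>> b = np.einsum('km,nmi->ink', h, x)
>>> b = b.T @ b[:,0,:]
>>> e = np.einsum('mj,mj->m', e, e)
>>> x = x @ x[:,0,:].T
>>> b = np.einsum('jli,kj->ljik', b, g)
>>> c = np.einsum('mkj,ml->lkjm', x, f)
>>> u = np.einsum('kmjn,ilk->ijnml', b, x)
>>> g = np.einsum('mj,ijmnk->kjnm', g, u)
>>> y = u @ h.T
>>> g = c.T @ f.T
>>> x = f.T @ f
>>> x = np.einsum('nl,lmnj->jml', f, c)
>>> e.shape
(29,)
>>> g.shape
(29, 29, 7, 29)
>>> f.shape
(29, 31)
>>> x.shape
(29, 7, 31)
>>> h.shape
(2, 7)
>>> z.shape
(13,)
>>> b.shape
(29, 2, 2, 17)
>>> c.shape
(31, 7, 29, 29)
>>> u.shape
(29, 2, 17, 2, 7)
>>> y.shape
(29, 2, 17, 2, 2)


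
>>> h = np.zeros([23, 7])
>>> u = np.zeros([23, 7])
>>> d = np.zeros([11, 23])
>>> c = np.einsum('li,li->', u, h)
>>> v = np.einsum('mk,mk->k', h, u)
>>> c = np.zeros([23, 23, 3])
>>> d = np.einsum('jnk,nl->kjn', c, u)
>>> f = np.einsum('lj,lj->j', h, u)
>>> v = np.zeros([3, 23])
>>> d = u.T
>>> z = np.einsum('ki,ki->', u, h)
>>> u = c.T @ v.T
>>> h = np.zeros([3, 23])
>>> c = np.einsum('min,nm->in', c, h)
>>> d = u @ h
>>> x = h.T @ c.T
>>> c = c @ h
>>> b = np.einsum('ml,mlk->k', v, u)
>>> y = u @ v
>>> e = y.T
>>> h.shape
(3, 23)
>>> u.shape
(3, 23, 3)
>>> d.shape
(3, 23, 23)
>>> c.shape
(23, 23)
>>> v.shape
(3, 23)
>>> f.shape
(7,)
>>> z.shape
()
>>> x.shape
(23, 23)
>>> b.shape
(3,)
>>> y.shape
(3, 23, 23)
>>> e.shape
(23, 23, 3)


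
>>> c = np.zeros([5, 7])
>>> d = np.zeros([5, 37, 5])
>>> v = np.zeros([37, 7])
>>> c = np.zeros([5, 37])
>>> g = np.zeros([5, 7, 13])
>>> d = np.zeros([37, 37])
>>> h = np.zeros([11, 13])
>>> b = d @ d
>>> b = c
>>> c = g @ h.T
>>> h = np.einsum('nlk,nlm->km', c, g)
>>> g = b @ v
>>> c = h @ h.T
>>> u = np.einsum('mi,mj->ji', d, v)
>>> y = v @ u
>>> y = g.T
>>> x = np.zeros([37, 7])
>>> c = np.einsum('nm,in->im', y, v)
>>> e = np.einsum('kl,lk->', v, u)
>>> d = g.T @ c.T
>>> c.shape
(37, 5)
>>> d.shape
(7, 37)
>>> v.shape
(37, 7)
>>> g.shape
(5, 7)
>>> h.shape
(11, 13)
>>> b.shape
(5, 37)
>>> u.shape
(7, 37)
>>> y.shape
(7, 5)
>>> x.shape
(37, 7)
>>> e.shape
()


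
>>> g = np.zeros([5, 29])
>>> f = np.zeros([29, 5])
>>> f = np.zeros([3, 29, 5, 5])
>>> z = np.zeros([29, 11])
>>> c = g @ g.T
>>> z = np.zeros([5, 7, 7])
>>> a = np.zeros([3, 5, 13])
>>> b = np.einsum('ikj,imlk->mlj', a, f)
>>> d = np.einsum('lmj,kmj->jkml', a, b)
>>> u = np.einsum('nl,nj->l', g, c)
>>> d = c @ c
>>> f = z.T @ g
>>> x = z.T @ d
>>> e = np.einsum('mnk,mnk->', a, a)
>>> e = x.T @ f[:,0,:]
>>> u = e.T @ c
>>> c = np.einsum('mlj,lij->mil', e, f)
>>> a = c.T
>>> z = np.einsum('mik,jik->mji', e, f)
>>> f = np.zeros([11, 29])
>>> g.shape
(5, 29)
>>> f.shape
(11, 29)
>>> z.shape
(5, 7, 7)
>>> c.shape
(5, 7, 7)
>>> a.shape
(7, 7, 5)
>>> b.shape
(29, 5, 13)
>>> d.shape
(5, 5)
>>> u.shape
(29, 7, 5)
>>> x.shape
(7, 7, 5)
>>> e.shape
(5, 7, 29)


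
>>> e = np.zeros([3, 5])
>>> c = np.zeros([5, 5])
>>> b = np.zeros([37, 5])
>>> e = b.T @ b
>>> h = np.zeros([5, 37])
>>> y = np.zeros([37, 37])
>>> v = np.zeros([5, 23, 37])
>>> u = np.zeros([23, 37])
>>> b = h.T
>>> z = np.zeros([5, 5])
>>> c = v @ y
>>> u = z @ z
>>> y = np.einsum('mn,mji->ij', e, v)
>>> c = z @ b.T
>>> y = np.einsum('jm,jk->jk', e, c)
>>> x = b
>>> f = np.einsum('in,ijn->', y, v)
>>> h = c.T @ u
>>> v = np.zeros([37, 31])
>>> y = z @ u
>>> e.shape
(5, 5)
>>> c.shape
(5, 37)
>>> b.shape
(37, 5)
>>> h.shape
(37, 5)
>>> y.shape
(5, 5)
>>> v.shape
(37, 31)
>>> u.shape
(5, 5)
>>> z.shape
(5, 5)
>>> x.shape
(37, 5)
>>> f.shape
()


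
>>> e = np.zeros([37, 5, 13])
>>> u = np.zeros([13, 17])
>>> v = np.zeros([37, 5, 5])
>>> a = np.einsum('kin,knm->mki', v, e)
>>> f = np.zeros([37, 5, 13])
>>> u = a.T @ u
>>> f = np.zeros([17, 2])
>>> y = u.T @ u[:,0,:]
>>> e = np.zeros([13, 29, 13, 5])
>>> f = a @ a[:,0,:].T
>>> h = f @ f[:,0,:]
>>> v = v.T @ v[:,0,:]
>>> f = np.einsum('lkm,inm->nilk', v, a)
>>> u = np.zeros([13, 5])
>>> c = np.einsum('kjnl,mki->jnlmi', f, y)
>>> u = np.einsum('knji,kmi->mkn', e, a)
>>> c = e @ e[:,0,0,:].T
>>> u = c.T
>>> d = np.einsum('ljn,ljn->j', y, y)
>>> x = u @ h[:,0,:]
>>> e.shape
(13, 29, 13, 5)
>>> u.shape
(13, 13, 29, 13)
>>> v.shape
(5, 5, 5)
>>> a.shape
(13, 37, 5)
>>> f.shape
(37, 13, 5, 5)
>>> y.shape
(17, 37, 17)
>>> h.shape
(13, 37, 13)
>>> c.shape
(13, 29, 13, 13)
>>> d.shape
(37,)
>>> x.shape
(13, 13, 29, 13)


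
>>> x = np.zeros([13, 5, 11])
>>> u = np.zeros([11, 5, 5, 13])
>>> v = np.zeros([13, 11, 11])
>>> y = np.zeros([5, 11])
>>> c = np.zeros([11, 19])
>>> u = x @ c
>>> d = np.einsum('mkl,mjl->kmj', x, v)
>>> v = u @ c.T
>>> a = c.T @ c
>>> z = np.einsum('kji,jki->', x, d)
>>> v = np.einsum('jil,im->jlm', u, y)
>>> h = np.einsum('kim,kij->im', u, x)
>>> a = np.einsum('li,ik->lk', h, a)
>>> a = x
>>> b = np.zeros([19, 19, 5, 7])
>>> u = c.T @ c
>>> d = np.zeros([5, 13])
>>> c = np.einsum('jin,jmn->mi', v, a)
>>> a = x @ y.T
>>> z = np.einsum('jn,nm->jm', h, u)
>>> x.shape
(13, 5, 11)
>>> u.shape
(19, 19)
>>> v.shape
(13, 19, 11)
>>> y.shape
(5, 11)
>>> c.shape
(5, 19)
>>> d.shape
(5, 13)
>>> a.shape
(13, 5, 5)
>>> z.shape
(5, 19)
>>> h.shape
(5, 19)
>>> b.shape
(19, 19, 5, 7)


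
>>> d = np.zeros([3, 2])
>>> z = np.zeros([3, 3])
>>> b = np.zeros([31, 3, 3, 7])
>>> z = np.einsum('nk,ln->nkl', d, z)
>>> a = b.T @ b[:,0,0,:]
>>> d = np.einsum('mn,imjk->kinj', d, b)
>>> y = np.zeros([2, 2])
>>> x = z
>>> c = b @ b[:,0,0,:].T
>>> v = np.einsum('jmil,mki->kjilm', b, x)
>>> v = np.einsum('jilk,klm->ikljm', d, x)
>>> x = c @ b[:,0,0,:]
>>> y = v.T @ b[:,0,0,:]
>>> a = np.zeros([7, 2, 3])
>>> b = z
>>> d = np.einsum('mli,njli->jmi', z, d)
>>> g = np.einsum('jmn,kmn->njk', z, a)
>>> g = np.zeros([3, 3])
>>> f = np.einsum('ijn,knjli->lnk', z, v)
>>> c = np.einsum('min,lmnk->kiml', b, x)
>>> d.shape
(31, 3, 3)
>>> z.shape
(3, 2, 3)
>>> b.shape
(3, 2, 3)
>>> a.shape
(7, 2, 3)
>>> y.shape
(3, 7, 2, 3, 7)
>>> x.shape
(31, 3, 3, 7)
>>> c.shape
(7, 2, 3, 31)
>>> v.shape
(31, 3, 2, 7, 3)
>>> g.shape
(3, 3)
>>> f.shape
(7, 3, 31)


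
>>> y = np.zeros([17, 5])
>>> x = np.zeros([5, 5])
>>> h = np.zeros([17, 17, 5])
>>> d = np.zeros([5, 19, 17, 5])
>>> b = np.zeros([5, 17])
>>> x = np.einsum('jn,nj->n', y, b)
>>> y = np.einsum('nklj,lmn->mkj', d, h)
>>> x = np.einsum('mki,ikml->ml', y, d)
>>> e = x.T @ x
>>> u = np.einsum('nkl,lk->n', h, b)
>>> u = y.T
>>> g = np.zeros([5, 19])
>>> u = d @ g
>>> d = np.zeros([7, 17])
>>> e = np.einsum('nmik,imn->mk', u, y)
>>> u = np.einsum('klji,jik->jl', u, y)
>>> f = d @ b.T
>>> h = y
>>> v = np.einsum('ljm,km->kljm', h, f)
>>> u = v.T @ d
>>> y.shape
(17, 19, 5)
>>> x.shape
(17, 5)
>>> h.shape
(17, 19, 5)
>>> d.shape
(7, 17)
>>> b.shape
(5, 17)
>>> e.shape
(19, 19)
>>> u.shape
(5, 19, 17, 17)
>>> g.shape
(5, 19)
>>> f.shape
(7, 5)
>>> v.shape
(7, 17, 19, 5)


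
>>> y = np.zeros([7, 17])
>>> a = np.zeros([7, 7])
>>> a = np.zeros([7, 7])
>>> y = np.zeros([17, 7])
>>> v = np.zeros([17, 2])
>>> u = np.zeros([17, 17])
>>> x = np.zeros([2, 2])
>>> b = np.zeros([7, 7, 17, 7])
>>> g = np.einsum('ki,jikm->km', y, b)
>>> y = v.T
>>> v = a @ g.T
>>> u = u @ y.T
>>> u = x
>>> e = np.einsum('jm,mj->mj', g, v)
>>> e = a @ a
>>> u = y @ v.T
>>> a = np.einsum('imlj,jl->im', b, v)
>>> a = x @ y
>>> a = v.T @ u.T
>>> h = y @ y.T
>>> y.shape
(2, 17)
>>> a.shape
(17, 2)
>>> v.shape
(7, 17)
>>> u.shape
(2, 7)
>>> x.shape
(2, 2)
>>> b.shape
(7, 7, 17, 7)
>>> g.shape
(17, 7)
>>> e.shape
(7, 7)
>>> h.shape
(2, 2)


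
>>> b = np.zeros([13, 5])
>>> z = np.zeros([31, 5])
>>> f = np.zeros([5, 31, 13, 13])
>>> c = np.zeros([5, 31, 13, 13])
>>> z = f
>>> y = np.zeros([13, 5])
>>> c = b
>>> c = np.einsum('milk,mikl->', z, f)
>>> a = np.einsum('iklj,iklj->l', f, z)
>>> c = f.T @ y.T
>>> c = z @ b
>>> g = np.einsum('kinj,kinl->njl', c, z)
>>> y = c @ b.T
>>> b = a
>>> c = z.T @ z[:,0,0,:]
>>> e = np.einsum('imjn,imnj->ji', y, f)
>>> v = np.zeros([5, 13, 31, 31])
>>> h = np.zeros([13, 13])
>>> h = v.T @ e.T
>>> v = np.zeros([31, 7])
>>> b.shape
(13,)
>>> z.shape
(5, 31, 13, 13)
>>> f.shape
(5, 31, 13, 13)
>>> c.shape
(13, 13, 31, 13)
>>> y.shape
(5, 31, 13, 13)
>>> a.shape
(13,)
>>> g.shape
(13, 5, 13)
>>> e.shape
(13, 5)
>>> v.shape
(31, 7)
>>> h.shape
(31, 31, 13, 13)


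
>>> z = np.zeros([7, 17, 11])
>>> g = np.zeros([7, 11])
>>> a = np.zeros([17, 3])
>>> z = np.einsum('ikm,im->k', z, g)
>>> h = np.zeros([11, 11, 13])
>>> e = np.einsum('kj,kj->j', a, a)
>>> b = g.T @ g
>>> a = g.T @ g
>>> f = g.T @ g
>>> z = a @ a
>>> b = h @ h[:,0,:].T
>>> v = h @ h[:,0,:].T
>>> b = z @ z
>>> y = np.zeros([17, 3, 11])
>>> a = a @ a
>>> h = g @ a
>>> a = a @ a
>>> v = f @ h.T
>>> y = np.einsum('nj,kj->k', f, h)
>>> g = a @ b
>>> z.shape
(11, 11)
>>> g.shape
(11, 11)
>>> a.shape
(11, 11)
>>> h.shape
(7, 11)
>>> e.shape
(3,)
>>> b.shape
(11, 11)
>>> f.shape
(11, 11)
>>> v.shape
(11, 7)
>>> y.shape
(7,)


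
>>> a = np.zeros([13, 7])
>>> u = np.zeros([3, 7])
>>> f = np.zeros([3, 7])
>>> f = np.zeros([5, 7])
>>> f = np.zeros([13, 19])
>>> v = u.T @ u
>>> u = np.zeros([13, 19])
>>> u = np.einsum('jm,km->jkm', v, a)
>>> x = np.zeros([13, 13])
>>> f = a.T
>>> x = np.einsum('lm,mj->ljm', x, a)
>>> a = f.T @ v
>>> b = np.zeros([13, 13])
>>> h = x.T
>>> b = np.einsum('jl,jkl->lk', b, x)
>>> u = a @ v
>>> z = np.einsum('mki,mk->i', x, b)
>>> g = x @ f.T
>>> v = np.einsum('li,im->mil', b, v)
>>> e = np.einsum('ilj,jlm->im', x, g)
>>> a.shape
(13, 7)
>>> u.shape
(13, 7)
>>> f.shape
(7, 13)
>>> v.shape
(7, 7, 13)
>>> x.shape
(13, 7, 13)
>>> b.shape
(13, 7)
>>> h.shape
(13, 7, 13)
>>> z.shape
(13,)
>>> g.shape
(13, 7, 7)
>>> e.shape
(13, 7)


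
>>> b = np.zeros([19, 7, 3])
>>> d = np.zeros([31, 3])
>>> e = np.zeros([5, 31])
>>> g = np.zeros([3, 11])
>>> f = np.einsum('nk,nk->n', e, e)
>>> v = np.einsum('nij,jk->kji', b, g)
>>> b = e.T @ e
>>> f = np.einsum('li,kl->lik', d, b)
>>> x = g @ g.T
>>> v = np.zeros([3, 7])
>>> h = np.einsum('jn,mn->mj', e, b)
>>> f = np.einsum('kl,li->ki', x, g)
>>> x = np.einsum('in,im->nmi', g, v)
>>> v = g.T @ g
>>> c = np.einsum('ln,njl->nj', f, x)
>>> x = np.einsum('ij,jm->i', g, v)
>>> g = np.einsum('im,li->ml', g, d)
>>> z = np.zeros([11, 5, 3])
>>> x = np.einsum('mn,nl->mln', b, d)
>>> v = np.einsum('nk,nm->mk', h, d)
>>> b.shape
(31, 31)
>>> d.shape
(31, 3)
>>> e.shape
(5, 31)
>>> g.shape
(11, 31)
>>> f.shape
(3, 11)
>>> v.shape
(3, 5)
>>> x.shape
(31, 3, 31)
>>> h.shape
(31, 5)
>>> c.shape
(11, 7)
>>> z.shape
(11, 5, 3)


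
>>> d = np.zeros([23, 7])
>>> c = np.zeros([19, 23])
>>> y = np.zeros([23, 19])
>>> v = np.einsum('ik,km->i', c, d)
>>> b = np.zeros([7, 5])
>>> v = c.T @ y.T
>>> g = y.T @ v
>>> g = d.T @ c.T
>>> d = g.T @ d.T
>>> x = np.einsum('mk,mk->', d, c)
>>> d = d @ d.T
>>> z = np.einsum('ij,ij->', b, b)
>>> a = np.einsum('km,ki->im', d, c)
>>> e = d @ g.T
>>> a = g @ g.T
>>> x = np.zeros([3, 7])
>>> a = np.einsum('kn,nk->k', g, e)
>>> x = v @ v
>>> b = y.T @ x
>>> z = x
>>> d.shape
(19, 19)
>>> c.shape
(19, 23)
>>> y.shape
(23, 19)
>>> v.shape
(23, 23)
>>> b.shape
(19, 23)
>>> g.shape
(7, 19)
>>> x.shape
(23, 23)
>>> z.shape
(23, 23)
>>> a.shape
(7,)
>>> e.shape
(19, 7)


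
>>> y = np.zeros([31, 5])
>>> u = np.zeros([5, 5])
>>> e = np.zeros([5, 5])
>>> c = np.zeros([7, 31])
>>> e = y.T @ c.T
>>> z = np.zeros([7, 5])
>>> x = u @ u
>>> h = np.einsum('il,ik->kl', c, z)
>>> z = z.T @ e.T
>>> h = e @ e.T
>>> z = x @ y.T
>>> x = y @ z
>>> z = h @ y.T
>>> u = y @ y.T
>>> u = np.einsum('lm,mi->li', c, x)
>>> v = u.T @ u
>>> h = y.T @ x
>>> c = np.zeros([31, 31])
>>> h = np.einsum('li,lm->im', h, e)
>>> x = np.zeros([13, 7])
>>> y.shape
(31, 5)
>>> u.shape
(7, 31)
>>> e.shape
(5, 7)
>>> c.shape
(31, 31)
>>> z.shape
(5, 31)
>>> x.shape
(13, 7)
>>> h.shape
(31, 7)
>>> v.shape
(31, 31)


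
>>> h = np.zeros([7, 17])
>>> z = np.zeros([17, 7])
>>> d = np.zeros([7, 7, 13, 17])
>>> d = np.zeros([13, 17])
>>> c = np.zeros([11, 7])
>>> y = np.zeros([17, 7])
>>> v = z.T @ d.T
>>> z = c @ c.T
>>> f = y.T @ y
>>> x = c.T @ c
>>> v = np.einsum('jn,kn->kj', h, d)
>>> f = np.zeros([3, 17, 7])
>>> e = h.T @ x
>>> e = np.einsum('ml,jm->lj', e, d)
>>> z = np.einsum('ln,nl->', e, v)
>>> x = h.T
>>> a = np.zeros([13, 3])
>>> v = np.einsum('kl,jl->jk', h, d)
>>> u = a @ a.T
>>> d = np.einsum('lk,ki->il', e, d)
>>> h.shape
(7, 17)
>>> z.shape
()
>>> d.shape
(17, 7)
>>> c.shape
(11, 7)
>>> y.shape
(17, 7)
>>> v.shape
(13, 7)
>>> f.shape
(3, 17, 7)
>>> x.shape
(17, 7)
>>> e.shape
(7, 13)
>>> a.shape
(13, 3)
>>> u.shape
(13, 13)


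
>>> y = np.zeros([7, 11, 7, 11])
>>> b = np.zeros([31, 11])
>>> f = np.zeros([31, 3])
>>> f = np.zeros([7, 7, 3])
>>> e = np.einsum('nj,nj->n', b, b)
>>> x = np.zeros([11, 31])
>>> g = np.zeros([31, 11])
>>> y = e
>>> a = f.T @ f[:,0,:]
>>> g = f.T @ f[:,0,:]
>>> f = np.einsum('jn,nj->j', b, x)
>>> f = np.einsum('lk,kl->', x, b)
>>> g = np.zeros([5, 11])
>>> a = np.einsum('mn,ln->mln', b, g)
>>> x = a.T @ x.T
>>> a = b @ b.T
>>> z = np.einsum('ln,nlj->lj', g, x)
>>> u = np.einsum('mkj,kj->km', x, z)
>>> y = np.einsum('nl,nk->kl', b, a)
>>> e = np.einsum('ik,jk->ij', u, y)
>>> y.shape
(31, 11)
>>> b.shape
(31, 11)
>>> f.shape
()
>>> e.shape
(5, 31)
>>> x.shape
(11, 5, 11)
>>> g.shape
(5, 11)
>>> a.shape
(31, 31)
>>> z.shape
(5, 11)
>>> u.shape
(5, 11)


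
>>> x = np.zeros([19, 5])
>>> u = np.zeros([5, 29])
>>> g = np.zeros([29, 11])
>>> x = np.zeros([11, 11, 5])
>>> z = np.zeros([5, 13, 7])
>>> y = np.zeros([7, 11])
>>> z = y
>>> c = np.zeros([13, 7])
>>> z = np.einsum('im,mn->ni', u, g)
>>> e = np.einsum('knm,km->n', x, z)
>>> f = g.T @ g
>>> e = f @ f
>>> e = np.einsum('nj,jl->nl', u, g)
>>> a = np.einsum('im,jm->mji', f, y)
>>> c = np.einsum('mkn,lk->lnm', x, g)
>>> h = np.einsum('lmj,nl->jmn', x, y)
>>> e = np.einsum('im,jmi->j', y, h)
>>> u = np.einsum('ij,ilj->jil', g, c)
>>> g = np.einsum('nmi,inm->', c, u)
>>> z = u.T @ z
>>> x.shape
(11, 11, 5)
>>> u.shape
(11, 29, 5)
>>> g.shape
()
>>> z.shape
(5, 29, 5)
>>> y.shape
(7, 11)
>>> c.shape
(29, 5, 11)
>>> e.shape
(5,)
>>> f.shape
(11, 11)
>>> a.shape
(11, 7, 11)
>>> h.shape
(5, 11, 7)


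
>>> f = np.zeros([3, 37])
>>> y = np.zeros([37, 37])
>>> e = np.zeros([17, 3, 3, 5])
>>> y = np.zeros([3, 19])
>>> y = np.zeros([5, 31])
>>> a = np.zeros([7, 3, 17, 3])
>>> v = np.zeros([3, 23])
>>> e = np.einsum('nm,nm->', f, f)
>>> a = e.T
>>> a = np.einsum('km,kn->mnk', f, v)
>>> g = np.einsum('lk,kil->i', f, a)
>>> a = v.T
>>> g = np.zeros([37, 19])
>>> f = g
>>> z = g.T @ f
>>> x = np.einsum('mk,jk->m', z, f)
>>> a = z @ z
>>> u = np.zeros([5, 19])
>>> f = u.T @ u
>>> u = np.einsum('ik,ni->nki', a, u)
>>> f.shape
(19, 19)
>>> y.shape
(5, 31)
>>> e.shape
()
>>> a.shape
(19, 19)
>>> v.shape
(3, 23)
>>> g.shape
(37, 19)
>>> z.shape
(19, 19)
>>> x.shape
(19,)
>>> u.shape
(5, 19, 19)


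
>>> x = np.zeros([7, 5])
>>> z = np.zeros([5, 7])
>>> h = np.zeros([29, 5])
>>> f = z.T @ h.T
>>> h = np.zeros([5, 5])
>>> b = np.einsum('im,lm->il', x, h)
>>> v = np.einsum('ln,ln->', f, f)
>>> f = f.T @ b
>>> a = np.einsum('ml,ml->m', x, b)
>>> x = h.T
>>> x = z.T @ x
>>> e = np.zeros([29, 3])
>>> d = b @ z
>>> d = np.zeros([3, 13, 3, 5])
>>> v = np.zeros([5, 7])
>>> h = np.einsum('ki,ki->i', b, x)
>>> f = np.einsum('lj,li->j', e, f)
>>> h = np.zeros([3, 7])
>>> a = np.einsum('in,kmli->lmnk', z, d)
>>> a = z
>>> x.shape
(7, 5)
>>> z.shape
(5, 7)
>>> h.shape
(3, 7)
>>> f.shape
(3,)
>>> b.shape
(7, 5)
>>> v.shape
(5, 7)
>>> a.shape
(5, 7)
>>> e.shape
(29, 3)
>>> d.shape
(3, 13, 3, 5)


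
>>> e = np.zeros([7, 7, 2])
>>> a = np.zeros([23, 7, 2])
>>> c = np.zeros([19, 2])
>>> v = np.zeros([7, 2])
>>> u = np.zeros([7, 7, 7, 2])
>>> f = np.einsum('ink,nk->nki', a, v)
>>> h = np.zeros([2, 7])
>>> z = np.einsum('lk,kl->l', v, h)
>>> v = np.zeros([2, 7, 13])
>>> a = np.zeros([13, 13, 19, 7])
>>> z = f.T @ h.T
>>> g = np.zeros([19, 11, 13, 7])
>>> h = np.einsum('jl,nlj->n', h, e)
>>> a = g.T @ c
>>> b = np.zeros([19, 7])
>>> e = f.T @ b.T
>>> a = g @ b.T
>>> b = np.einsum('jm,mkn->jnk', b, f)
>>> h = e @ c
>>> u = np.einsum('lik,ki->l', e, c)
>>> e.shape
(23, 2, 19)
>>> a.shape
(19, 11, 13, 19)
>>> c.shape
(19, 2)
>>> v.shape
(2, 7, 13)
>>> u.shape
(23,)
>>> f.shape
(7, 2, 23)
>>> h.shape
(23, 2, 2)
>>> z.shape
(23, 2, 2)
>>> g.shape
(19, 11, 13, 7)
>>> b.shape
(19, 23, 2)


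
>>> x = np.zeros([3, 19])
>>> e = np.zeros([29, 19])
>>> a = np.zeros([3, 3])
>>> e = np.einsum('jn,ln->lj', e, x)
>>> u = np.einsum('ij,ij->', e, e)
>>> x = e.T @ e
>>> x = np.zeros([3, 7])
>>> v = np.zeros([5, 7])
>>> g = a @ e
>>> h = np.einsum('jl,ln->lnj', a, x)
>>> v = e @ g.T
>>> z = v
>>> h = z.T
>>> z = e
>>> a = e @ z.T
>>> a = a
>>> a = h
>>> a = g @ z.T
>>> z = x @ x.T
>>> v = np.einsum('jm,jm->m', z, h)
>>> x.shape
(3, 7)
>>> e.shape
(3, 29)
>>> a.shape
(3, 3)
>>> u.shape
()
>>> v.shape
(3,)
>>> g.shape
(3, 29)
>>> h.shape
(3, 3)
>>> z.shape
(3, 3)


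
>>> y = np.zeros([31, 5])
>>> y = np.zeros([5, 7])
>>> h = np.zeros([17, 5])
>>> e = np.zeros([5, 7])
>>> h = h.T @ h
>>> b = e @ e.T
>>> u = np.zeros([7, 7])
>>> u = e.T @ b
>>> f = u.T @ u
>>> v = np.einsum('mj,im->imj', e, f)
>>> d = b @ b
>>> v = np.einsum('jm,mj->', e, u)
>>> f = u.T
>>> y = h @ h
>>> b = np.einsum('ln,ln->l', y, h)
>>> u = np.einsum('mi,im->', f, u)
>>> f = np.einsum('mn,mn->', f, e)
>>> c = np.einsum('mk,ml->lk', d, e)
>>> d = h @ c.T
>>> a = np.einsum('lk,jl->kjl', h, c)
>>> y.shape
(5, 5)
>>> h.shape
(5, 5)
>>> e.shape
(5, 7)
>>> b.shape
(5,)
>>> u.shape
()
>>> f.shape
()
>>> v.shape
()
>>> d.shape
(5, 7)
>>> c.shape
(7, 5)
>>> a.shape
(5, 7, 5)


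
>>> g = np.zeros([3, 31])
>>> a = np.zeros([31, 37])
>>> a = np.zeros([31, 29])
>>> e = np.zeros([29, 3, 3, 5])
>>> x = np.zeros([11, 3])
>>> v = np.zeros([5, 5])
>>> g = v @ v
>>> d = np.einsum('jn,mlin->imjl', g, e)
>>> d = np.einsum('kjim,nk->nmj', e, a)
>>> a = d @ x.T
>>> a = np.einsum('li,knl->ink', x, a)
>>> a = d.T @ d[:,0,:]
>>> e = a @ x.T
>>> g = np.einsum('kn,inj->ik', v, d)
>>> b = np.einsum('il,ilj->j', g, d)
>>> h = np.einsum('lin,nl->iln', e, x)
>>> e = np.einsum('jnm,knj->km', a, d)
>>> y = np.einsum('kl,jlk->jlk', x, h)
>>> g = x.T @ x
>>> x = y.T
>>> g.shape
(3, 3)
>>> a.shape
(3, 5, 3)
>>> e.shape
(31, 3)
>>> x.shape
(11, 3, 5)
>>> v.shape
(5, 5)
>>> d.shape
(31, 5, 3)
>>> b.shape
(3,)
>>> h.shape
(5, 3, 11)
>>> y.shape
(5, 3, 11)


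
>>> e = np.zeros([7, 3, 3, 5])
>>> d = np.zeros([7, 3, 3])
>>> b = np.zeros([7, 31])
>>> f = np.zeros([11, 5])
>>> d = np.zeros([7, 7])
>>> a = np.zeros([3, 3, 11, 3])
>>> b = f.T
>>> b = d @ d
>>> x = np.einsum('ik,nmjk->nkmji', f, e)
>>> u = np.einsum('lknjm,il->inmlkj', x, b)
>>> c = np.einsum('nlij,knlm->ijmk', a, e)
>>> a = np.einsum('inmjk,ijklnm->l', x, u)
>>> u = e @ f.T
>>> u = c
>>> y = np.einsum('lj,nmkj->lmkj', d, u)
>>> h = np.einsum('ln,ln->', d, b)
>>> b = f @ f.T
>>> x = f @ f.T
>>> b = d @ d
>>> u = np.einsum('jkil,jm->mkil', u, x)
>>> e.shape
(7, 3, 3, 5)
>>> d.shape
(7, 7)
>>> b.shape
(7, 7)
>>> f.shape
(11, 5)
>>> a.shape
(7,)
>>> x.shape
(11, 11)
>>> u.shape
(11, 3, 5, 7)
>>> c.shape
(11, 3, 5, 7)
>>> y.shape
(7, 3, 5, 7)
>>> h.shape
()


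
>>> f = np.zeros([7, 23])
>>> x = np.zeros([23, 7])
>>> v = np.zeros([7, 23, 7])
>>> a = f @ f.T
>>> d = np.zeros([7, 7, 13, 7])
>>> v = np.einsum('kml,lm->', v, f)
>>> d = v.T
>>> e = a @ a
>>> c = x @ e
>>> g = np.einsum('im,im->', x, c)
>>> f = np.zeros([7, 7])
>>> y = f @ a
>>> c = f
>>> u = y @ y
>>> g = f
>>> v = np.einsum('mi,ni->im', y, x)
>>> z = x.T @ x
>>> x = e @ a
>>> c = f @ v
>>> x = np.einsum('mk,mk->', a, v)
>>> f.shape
(7, 7)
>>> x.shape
()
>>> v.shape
(7, 7)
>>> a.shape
(7, 7)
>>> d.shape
()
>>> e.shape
(7, 7)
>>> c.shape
(7, 7)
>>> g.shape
(7, 7)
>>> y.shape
(7, 7)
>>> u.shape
(7, 7)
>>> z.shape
(7, 7)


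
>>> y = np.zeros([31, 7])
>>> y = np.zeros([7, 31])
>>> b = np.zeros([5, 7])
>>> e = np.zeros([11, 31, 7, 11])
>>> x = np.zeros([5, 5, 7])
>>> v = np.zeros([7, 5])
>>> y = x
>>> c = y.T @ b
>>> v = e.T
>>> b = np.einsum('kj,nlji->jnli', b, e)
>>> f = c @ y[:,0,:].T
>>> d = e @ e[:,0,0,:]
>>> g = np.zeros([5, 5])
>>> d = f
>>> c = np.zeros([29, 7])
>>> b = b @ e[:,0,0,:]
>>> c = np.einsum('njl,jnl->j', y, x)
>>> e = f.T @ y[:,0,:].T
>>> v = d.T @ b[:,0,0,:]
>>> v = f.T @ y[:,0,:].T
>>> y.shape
(5, 5, 7)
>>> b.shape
(7, 11, 31, 11)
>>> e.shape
(5, 5, 5)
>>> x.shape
(5, 5, 7)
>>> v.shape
(5, 5, 5)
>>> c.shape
(5,)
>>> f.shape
(7, 5, 5)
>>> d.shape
(7, 5, 5)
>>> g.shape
(5, 5)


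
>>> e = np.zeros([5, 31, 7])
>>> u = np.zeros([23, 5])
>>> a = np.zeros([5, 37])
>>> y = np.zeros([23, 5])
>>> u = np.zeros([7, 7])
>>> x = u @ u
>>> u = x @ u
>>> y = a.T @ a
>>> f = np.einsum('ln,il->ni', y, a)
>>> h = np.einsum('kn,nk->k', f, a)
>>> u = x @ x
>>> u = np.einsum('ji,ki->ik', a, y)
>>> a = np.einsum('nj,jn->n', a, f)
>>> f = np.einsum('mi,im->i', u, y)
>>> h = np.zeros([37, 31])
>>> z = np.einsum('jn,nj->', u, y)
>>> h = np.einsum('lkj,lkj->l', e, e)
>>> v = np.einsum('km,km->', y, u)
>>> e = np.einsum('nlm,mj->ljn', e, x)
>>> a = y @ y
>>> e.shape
(31, 7, 5)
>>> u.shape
(37, 37)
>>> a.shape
(37, 37)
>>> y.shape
(37, 37)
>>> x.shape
(7, 7)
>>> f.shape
(37,)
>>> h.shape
(5,)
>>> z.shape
()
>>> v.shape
()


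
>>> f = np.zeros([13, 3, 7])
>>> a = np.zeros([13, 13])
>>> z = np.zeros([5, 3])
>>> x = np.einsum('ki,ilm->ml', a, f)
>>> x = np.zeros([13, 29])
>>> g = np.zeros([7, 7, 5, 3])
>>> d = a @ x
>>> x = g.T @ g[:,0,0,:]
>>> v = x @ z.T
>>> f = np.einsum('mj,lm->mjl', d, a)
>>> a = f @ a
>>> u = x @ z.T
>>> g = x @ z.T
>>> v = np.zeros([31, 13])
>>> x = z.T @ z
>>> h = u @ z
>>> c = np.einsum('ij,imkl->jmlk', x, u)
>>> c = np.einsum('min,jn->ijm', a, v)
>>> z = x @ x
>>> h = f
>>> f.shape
(13, 29, 13)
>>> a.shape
(13, 29, 13)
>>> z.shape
(3, 3)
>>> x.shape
(3, 3)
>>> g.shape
(3, 5, 7, 5)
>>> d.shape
(13, 29)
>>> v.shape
(31, 13)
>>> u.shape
(3, 5, 7, 5)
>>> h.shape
(13, 29, 13)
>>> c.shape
(29, 31, 13)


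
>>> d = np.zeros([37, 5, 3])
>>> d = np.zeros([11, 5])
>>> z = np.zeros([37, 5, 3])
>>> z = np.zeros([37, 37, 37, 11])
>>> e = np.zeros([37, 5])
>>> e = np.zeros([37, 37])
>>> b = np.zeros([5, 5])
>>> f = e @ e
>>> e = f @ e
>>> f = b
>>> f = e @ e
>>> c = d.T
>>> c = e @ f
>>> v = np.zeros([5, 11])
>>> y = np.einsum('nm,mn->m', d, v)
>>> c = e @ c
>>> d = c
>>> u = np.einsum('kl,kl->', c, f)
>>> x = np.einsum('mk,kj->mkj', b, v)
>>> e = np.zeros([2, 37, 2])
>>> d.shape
(37, 37)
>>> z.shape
(37, 37, 37, 11)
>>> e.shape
(2, 37, 2)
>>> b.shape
(5, 5)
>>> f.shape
(37, 37)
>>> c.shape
(37, 37)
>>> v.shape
(5, 11)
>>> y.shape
(5,)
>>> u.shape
()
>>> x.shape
(5, 5, 11)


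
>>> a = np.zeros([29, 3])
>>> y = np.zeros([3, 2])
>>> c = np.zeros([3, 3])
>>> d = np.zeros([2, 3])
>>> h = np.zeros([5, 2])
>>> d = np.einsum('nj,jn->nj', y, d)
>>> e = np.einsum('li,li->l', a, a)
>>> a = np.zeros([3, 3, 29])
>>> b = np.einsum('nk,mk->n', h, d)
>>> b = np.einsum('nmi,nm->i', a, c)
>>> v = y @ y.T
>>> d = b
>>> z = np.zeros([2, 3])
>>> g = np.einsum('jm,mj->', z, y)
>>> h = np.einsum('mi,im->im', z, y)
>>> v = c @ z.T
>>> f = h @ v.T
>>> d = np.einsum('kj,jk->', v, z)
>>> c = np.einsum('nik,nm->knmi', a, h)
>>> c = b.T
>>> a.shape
(3, 3, 29)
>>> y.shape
(3, 2)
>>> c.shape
(29,)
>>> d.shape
()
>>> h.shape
(3, 2)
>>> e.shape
(29,)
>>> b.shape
(29,)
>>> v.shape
(3, 2)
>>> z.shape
(2, 3)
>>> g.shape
()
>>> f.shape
(3, 3)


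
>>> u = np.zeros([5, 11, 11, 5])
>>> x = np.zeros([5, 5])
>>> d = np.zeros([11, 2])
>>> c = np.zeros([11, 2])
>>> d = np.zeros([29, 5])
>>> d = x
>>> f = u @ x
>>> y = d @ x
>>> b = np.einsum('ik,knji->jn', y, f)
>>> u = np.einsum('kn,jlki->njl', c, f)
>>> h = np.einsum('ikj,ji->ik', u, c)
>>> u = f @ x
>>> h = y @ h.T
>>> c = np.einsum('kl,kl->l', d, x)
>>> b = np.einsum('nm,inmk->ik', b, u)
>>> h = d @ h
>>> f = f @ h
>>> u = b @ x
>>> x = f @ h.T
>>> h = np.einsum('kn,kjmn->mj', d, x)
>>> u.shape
(5, 5)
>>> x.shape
(5, 11, 11, 5)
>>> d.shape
(5, 5)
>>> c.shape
(5,)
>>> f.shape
(5, 11, 11, 2)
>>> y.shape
(5, 5)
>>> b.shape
(5, 5)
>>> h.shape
(11, 11)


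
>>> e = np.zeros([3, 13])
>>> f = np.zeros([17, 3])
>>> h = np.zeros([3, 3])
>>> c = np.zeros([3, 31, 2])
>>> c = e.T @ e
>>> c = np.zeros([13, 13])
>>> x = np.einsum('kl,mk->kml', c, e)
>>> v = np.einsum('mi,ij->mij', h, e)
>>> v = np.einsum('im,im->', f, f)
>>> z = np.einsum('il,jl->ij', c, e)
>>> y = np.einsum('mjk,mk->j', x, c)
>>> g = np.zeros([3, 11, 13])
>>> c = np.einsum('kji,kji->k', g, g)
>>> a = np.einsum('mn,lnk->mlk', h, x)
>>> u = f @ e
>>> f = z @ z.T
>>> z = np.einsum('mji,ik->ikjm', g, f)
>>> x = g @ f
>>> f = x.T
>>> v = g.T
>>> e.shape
(3, 13)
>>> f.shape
(13, 11, 3)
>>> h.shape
(3, 3)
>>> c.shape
(3,)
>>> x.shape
(3, 11, 13)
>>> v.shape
(13, 11, 3)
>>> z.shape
(13, 13, 11, 3)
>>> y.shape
(3,)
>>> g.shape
(3, 11, 13)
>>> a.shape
(3, 13, 13)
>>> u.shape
(17, 13)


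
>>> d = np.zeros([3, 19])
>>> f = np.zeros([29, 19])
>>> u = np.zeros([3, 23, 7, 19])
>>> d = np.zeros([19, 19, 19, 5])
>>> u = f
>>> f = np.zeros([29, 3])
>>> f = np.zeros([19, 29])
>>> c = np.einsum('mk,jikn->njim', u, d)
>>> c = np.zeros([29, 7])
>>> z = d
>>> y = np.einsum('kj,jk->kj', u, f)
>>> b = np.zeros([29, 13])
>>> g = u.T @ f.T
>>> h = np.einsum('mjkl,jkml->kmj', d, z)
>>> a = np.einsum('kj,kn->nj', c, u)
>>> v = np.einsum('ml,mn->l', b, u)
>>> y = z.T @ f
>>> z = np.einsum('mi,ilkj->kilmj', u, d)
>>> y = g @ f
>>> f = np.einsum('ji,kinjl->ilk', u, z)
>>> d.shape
(19, 19, 19, 5)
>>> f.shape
(19, 5, 19)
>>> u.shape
(29, 19)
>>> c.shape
(29, 7)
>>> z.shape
(19, 19, 19, 29, 5)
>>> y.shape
(19, 29)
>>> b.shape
(29, 13)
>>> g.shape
(19, 19)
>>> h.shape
(19, 19, 19)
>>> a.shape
(19, 7)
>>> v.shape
(13,)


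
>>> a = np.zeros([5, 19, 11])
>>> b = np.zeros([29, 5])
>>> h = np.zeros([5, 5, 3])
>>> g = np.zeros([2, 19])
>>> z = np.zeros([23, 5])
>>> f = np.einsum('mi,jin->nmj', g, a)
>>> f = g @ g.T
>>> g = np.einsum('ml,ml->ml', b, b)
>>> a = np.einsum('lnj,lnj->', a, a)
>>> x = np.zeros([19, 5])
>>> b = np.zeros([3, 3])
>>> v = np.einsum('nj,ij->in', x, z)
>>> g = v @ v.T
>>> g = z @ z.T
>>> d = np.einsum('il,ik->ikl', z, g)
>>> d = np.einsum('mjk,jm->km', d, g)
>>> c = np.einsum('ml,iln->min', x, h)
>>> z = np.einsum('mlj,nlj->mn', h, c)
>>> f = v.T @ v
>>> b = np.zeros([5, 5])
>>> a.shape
()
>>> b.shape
(5, 5)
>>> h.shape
(5, 5, 3)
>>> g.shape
(23, 23)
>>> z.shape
(5, 19)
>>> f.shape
(19, 19)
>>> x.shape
(19, 5)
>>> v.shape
(23, 19)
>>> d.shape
(5, 23)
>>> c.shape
(19, 5, 3)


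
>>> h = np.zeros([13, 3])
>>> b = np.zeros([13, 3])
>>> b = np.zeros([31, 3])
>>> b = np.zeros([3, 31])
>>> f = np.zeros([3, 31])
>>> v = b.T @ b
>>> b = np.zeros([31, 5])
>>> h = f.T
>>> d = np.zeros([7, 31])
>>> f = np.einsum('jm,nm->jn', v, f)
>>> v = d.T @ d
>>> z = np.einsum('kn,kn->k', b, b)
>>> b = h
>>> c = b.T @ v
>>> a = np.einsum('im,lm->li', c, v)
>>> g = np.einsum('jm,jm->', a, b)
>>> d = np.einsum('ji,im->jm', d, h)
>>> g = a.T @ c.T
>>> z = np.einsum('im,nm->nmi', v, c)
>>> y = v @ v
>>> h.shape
(31, 3)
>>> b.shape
(31, 3)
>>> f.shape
(31, 3)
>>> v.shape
(31, 31)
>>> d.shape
(7, 3)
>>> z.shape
(3, 31, 31)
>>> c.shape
(3, 31)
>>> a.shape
(31, 3)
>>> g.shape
(3, 3)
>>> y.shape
(31, 31)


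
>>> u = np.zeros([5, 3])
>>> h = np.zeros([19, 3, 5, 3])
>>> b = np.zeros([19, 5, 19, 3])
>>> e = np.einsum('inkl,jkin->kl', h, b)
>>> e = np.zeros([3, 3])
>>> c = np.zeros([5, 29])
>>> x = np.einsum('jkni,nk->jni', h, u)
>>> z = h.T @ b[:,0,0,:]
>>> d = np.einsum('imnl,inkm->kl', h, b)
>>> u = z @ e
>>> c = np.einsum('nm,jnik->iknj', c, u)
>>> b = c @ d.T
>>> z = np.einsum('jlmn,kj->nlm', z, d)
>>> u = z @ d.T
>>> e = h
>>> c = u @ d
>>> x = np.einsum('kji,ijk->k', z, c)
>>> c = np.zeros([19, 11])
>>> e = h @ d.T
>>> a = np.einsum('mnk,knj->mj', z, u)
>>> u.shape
(3, 5, 19)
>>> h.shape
(19, 3, 5, 3)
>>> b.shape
(3, 3, 5, 19)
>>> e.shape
(19, 3, 5, 19)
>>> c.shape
(19, 11)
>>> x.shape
(3,)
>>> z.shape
(3, 5, 3)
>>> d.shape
(19, 3)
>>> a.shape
(3, 19)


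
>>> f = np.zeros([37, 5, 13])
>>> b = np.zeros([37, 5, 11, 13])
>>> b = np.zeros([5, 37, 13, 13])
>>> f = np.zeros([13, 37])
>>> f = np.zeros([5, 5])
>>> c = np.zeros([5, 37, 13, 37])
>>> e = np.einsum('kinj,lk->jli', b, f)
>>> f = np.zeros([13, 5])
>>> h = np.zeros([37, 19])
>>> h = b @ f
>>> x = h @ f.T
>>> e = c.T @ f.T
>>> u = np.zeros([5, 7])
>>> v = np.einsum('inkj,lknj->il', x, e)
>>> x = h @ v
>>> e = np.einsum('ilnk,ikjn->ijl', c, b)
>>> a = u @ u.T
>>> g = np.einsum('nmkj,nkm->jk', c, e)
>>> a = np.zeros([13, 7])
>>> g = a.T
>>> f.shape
(13, 5)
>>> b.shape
(5, 37, 13, 13)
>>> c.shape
(5, 37, 13, 37)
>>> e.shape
(5, 13, 37)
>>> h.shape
(5, 37, 13, 5)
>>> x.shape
(5, 37, 13, 37)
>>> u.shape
(5, 7)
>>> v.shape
(5, 37)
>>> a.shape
(13, 7)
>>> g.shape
(7, 13)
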